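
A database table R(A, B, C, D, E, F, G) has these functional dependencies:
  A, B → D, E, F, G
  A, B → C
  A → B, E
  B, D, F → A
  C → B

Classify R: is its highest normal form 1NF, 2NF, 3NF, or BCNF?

3NF

Candidate keys: {A}, {B, D, F}, {C, D, F}. Prime attributes: {A, B, C, D, F}.
C → B breaks BCNF: {C}⁺ = {B, C}, so {C} is not a superkey.
Since {B} ⊆ prime attributes and every other non-superkey FD also has a prime right side, the schema is in 3NF.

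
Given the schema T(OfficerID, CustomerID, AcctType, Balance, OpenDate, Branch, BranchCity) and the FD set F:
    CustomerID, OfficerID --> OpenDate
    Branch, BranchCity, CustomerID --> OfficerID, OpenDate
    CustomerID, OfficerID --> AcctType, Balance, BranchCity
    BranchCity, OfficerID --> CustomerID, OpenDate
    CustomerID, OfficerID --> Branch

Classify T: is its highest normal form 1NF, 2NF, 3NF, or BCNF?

BCNF

Candidate keys: {Branch, BranchCity, CustomerID}, {BranchCity, OfficerID}, {CustomerID, OfficerID}. Prime attributes: {Branch, BranchCity, CustomerID, OfficerID}.
Every FD has a superkey on the left, so the relation is in BCNF.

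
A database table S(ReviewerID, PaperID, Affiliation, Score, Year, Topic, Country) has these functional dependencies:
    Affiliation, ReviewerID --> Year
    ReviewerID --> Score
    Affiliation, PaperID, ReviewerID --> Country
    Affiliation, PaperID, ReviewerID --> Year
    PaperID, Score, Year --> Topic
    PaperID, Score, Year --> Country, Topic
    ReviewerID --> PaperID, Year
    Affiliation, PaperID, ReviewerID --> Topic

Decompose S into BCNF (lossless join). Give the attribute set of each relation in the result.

{Affiliation, ReviewerID}; {Country, PaperID, Score, Topic, Year}; {PaperID, ReviewerID, Score, Year}

Candidate key of the original relation: {Affiliation, ReviewerID}.
In {Affiliation, Country, PaperID, ReviewerID, Score, Topic, Year}, {ReviewerID} is not a superkey ({ReviewerID}⁺ restricted to this set is {Country, PaperID, ReviewerID, Score, Topic, Year}), so split on ReviewerID --> Country, PaperID, Score, Topic, Year into {Country, PaperID, ReviewerID, Score, Topic, Year} and {Affiliation, ReviewerID}.
In {Country, PaperID, ReviewerID, Score, Topic, Year}, {PaperID, Score, Year} is not a superkey ({PaperID, Score, Year}⁺ restricted to this set is {Country, PaperID, Score, Topic, Year}), so split on PaperID, Score, Year --> Country, Topic into {Country, PaperID, Score, Topic, Year} and {PaperID, ReviewerID, Score, Year}.
{Country, PaperID, Score, Topic, Year} has no BCNF violation.
{PaperID, ReviewerID, Score, Year} has no BCNF violation.
{Affiliation, ReviewerID} has no BCNF violation.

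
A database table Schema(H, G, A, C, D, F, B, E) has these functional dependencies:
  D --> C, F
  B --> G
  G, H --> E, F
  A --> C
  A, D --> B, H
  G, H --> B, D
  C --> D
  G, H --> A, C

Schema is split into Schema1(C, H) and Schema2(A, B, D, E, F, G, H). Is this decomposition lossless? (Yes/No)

No

The shared attributes are {H} and {H}⁺ = {H}.
The closure covers neither Schema1 nor Schema2 entirely; the join is not lossless.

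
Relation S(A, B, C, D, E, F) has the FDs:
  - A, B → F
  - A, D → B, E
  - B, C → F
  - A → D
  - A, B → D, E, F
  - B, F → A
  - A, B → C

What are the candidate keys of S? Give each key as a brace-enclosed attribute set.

{A}, {B, C}, {B, F}

Closure of {A} is {A, B, C, D, E, F}, the whole schema; {A} is a candidate key.
Closure of {B, C} is {A, B, C, D, E, F}, the whole schema; {B, C} is a candidate key.
Closure of {B, F} is {A, B, C, D, E, F}, the whole schema; {B, F} is a candidate key.
Any other superkey properly contains one of these, so there are no further candidate keys.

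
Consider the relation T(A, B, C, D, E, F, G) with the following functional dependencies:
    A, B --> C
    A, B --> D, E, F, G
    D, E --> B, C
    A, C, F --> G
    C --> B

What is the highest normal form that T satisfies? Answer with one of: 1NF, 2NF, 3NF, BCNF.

3NF

Candidate keys: {A, B}, {A, C}, {A, D, E}. Prime attributes: {A, B, C, D, E}.
For D, E --> B, C we have {D, E}⁺ = {B, C, D, E}; {D, E} is not a superkey, so BCNF fails.
But every attribute on its right side ({B, C}) is prime, and the same holds for every other non-superkey FD, so 3NF still holds.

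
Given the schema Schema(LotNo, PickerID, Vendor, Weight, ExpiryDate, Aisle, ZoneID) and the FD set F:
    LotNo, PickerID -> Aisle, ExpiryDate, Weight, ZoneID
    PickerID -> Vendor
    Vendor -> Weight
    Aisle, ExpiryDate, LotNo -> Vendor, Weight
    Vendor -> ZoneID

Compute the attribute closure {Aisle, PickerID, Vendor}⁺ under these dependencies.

Start with {Aisle, PickerID, Vendor}.
Vendor -> Weight applies; add {Weight} → now {Aisle, PickerID, Vendor, Weight}.
Vendor -> ZoneID applies; add {ZoneID} → now {Aisle, PickerID, Vendor, Weight, ZoneID}.
No further FD applies.

{Aisle, PickerID, Vendor, Weight, ZoneID}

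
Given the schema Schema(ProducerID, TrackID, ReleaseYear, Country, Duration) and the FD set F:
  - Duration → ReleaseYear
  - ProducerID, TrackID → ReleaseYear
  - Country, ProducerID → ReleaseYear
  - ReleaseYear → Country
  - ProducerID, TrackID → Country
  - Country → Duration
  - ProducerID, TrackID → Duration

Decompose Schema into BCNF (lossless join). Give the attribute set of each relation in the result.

{Country, Duration, ReleaseYear}; {Duration, ProducerID, TrackID}

Candidate key of the original relation: {ProducerID, TrackID}.
In {Country, Duration, ProducerID, ReleaseYear, TrackID}, {Duration} is not a superkey ({Duration}⁺ restricted to this set is {Country, Duration, ReleaseYear}), so split on Duration → Country, ReleaseYear into {Country, Duration, ReleaseYear} and {Duration, ProducerID, TrackID}.
{Country, Duration, ReleaseYear}: every determinant is a superkey — BCNF.
{Duration, ProducerID, TrackID}: every determinant is a superkey — BCNF.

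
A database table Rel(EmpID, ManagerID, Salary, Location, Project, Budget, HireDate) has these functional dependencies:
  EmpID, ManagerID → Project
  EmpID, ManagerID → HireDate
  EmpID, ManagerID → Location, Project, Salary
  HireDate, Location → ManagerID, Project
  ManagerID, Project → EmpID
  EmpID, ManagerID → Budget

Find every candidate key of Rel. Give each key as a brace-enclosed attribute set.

{EmpID, ManagerID}, {HireDate, Location}, {ManagerID, Project}

{EmpID, ManagerID}⁺ = {Budget, EmpID, HireDate, Location, ManagerID, Project, Salary}, which is every attribute, so {EmpID, ManagerID} is a candidate key.
{HireDate, Location}⁺ = {Budget, EmpID, HireDate, Location, ManagerID, Project, Salary}, which is every attribute, so {HireDate, Location} is a candidate key.
{ManagerID, Project}⁺ = {Budget, EmpID, HireDate, Location, ManagerID, Project, Salary}, which is every attribute, so {ManagerID, Project} is a candidate key.
No proper subset of any of these is a key, and no other minimal superkey exists.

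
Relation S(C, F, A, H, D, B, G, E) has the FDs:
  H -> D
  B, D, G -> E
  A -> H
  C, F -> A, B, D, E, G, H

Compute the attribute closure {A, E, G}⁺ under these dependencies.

Start with {A, E, G}.
A -> H applies; add {H} → now {A, E, G, H}.
H -> D applies; add {D} → now {A, D, E, G, H}.
No further FD applies.

{A, D, E, G, H}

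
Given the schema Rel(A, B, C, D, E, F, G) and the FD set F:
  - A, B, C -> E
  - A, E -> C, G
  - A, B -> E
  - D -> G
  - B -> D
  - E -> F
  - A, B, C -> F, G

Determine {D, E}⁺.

{D, E, F, G}

Start with {D, E}.
D -> G applies; add {G} → now {D, E, G}.
E -> F applies; add {F} → now {D, E, F, G}.
No further FD applies.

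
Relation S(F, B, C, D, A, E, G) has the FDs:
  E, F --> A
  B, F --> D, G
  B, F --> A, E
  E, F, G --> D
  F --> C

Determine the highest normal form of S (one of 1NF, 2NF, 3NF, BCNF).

1NF

Candidate key: {B, F}. Prime attributes: {B, F}.
E, F --> A: {E, F}⁺ = {A, C, E, F}, which is not all of the attributes, so the left side is not a superkey — BCNF is violated.
Because {A} is non-prime and the left side of E, F --> A is not a superkey, the relation is not in 3NF.
The proper key subset {F} of {B, F} determines non-prime {C}, so the relation is not even in 2NF.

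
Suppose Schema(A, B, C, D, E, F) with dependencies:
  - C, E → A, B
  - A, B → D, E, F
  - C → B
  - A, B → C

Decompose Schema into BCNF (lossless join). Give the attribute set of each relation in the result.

{A, C, D, E, F}; {B, C}

Candidate keys of the original relation: {A, B}, {A, C}, {C, E}.
{A, B, C, D, E, F}: {C} determines {B, C} here but is not a superkey — split on C → B, giving {B, C} and {A, C, D, E, F}.
{B, C} is in BCNF.
{A, C, D, E, F} is in BCNF.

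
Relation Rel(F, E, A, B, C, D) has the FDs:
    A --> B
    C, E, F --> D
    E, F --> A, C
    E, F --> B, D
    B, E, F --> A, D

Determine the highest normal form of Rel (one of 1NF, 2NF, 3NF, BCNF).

2NF

Candidate key: {E, F}. Prime attributes: {E, F}.
A --> B breaks BCNF: {A}⁺ = {A, B}, so {A} is not a superkey.
A --> B determines the non-prime attribute {B} from a non-superkey — 3NF is violated.
No proper subset of a key has a non-prime attribute in its closure, so there is no partial dependency; 2NF holds.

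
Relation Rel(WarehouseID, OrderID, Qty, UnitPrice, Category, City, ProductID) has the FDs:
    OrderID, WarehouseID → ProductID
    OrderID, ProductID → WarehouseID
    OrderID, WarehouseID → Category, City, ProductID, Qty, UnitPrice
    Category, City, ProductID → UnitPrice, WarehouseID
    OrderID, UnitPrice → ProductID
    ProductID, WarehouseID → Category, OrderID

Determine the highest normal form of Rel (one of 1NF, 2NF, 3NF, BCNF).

Candidate keys: {Category, City, ProductID}, {OrderID, ProductID}, {OrderID, UnitPrice}, {OrderID, WarehouseID}, {ProductID, WarehouseID}. Prime attributes: {Category, City, OrderID, ProductID, UnitPrice, WarehouseID}.
Every FD has a superkey on the left, so the relation is in BCNF.

BCNF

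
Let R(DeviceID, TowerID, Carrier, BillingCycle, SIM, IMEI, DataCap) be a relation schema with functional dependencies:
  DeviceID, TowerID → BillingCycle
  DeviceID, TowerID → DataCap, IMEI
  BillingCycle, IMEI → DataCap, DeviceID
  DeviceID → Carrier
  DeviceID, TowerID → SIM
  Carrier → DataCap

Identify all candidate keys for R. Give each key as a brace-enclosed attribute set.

{TowerID} never appears on the right of any FD, so every key must include it.
{DeviceID, TowerID} is a candidate key since {DeviceID, TowerID}⁺ = {BillingCycle, Carrier, DataCap, DeviceID, IMEI, SIM, TowerID} covers every attribute.
{BillingCycle, IMEI, TowerID} is a candidate key since {BillingCycle, IMEI, TowerID}⁺ = {BillingCycle, Carrier, DataCap, DeviceID, IMEI, SIM, TowerID} covers every attribute.
Any other superkey properly contains one of these, so there are no further candidate keys.

{BillingCycle, IMEI, TowerID}, {DeviceID, TowerID}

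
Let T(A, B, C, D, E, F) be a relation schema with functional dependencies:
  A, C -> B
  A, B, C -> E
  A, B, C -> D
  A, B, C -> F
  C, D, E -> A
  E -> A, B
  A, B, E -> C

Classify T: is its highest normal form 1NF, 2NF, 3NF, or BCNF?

BCNF

Candidate keys: {A, C}, {E}. Prime attributes: {A, C, E}.
The left-hand side of every FD is a superkey, so BCNF is satisfied.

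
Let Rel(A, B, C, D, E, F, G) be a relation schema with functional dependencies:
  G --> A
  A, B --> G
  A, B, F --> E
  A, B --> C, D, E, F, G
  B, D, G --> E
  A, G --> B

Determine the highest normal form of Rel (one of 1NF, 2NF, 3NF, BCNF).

BCNF

Candidate keys: {A, B}, {G}. Prime attributes: {A, B, G}.
Each dependency's left side is a superkey — BCNF holds.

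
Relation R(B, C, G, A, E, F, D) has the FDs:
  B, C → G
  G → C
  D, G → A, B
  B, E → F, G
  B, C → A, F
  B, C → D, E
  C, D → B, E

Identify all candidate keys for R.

Closure of {B, C} is {A, B, C, D, E, F, G}, the whole schema; {B, C} is a candidate key.
Closure of {B, E} is {A, B, C, D, E, F, G}, the whole schema; {B, E} is a candidate key.
Closure of {B, G} is {A, B, C, D, E, F, G}, the whole schema; {B, G} is a candidate key.
Closure of {C, D} is {A, B, C, D, E, F, G}, the whole schema; {C, D} is a candidate key.
Closure of {D, G} is {A, B, C, D, E, F, G}, the whole schema; {D, G} is a candidate key.
These are minimal and exhaustive — every other superkey contains one of them.

{B, C}, {B, E}, {B, G}, {C, D}, {D, G}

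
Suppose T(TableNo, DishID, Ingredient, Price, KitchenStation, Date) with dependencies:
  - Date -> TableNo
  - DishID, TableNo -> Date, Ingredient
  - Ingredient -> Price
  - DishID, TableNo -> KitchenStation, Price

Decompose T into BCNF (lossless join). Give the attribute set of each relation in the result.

{Date, DishID, Ingredient, KitchenStation}; {Date, TableNo}; {Ingredient, Price}

Candidate keys of the original relation: {Date, DishID}, {DishID, TableNo}.
In {Date, DishID, Ingredient, KitchenStation, Price, TableNo}, {Date} is not a superkey ({Date}⁺ restricted to this set is {Date, TableNo}), so split on Date -> TableNo into {Date, TableNo} and {Date, DishID, Ingredient, KitchenStation, Price}.
{Date, TableNo} is in BCNF.
In {Date, DishID, Ingredient, KitchenStation, Price}, {Ingredient} is not a superkey ({Ingredient}⁺ restricted to this set is {Ingredient, Price}), so split on Ingredient -> Price into {Ingredient, Price} and {Date, DishID, Ingredient, KitchenStation}.
{Ingredient, Price} is in BCNF.
{Date, DishID, Ingredient, KitchenStation} is in BCNF.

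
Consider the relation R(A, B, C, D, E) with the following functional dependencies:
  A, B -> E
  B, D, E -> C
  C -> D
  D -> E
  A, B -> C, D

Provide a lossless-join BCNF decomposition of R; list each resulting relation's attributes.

{A, B, D}; {B, C}; {C, D}; {D, E}

Candidate key of the original relation: {A, B}.
Within {A, B, C, D, E}: {B, D, E}⁺ ∩ {A, B, C, D, E} = {B, C, D, E}, not the whole set, so B, D, E -> C violates BCNF; decompose into {B, C, D, E} and {A, B, D, E}.
Within {B, C, D, E}: {C}⁺ ∩ {B, C, D, E} = {C, D, E}, not the whole set, so C -> D, E violates BCNF; decompose into {C, D, E} and {B, C}.
Within {C, D, E}: {D}⁺ ∩ {C, D, E} = {D, E}, not the whole set, so D -> E violates BCNF; decompose into {D, E} and {C, D}.
{D, E} is in BCNF.
{C, D} is in BCNF.
{B, C} is in BCNF.
Within {A, B, D, E}: {D}⁺ ∩ {A, B, D, E} = {D, E}, not the whole set, so D -> E violates BCNF; decompose into {D, E} and {A, B, D}.
{D, E} is in BCNF.
{A, B, D} is in BCNF.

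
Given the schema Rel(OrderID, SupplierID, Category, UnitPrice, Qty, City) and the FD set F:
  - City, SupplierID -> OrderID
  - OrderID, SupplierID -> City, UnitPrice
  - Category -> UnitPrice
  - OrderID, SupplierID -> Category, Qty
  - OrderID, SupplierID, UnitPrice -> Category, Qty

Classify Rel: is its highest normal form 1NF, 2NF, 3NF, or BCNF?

Candidate keys: {City, SupplierID}, {OrderID, SupplierID}. Prime attributes: {City, OrderID, SupplierID}.
Category -> UnitPrice: {Category}⁺ = {Category, UnitPrice}, which is not all of the attributes, so the left side is not a superkey — BCNF is violated.
Category -> UnitPrice has non-prime {UnitPrice} on the right and a non-superkey on the left, so 3NF fails.
No proper subset of a key has a non-prime attribute in its closure, so there is no partial dependency; 2NF holds.

2NF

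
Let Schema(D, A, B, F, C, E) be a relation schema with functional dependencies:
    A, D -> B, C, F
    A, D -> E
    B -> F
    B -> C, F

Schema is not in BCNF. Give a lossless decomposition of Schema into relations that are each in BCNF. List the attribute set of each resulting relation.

{A, B, D, E}; {B, C, F}

Candidate key of the original relation: {A, D}.
In {A, B, C, D, E, F}, {B} is not a superkey ({B}⁺ restricted to this set is {B, C, F}), so split on B -> C, F into {B, C, F} and {A, B, D, E}.
{B, C, F} has no BCNF violation.
{A, B, D, E} has no BCNF violation.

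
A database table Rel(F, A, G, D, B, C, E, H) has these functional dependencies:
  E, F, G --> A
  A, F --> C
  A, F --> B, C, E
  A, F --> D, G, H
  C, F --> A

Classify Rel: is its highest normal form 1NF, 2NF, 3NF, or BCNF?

BCNF

Candidate keys: {A, F}, {C, F}, {E, F, G}. Prime attributes: {A, C, E, F, G}.
Each dependency's left side is a superkey — BCNF holds.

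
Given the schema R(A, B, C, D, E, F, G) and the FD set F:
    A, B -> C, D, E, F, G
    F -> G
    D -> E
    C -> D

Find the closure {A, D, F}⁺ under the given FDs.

{A, D, E, F, G}

Start with {A, D, F}.
F -> G applies; add {G} → now {A, D, F, G}.
D -> E applies; add {E} → now {A, D, E, F, G}.
No further FD applies.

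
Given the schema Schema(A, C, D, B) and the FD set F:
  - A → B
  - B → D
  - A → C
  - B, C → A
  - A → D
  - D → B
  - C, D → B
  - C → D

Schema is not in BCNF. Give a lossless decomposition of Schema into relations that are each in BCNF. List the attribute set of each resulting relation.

{A, B, C}; {B, D}

Candidate keys of the original relation: {A}, {C}.
{A, B, C, D}: {B} determines {B, D} here but is not a superkey — split on B → D, giving {B, D} and {A, B, C}.
{B, D} is in BCNF.
{A, B, C} is in BCNF.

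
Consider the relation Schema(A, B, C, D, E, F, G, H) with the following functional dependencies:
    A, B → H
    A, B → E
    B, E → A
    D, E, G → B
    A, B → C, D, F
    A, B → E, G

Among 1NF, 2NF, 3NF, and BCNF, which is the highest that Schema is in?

BCNF

Candidate keys: {A, B}, {B, E}, {D, E, G}. Prime attributes: {A, B, D, E, G}.
Every FD has a superkey on the left, so the relation is in BCNF.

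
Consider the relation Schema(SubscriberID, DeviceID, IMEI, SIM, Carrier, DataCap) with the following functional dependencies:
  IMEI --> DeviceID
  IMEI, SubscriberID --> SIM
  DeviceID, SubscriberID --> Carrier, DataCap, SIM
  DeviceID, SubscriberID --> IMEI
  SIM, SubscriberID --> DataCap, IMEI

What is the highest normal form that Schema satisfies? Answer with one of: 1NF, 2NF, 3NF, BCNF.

Candidate keys: {DeviceID, SubscriberID}, {IMEI, SubscriberID}, {SIM, SubscriberID}. Prime attributes: {DeviceID, IMEI, SIM, SubscriberID}.
For IMEI --> DeviceID we have {IMEI}⁺ = {DeviceID, IMEI}; {IMEI} is not a superkey, so BCNF fails.
Its right-hand attributes {DeviceID} are all prime, as are those of every other non-superkey FD — the relation is in 3NF.

3NF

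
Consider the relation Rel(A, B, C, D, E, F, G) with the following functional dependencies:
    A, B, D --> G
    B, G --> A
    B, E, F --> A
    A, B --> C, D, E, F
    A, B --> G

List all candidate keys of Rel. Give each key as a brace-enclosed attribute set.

No FD produces {B}, so it must be in every candidate key.
{A, B}⁺ = {A, B, C, D, E, F, G}, which is every attribute, so {A, B} is a candidate key.
{B, G}⁺ = {A, B, C, D, E, F, G}, which is every attribute, so {B, G} is a candidate key.
{B, E, F}⁺ = {A, B, C, D, E, F, G}, which is every attribute, so {B, E, F} is a candidate key.
Any other superkey properly contains one of these, so there are no further candidate keys.

{A, B}, {B, E, F}, {B, G}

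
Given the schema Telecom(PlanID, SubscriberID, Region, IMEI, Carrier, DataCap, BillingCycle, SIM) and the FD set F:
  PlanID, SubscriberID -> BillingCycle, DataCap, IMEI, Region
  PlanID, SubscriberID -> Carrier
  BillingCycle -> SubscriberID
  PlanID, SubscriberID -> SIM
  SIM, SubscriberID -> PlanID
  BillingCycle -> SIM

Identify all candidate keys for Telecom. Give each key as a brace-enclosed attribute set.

{BillingCycle}, {PlanID, SubscriberID}, {SIM, SubscriberID}

{BillingCycle}⁺ = {BillingCycle, Carrier, DataCap, IMEI, PlanID, Region, SIM, SubscriberID}, which is every attribute, so {BillingCycle} is a candidate key.
{PlanID, SubscriberID}⁺ = {BillingCycle, Carrier, DataCap, IMEI, PlanID, Region, SIM, SubscriberID}, which is every attribute, so {PlanID, SubscriberID} is a candidate key.
{SIM, SubscriberID}⁺ = {BillingCycle, Carrier, DataCap, IMEI, PlanID, Region, SIM, SubscriberID}, which is every attribute, so {SIM, SubscriberID} is a candidate key.
No proper subset of any of these is a key, and no other minimal superkey exists.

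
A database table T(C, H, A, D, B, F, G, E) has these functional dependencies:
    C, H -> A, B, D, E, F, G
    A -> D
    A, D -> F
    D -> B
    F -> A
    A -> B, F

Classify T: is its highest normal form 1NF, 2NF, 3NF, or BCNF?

2NF

Candidate key: {C, H}. Prime attributes: {C, H}.
A -> D breaks BCNF: {A}⁺ = {A, B, D, F}, so {A} is not a superkey.
Because {D} is non-prime and the left side of A -> D is not a superkey, the relation is not in 3NF.
No non-prime attribute depends on a proper subset of any candidate key, so 2NF holds.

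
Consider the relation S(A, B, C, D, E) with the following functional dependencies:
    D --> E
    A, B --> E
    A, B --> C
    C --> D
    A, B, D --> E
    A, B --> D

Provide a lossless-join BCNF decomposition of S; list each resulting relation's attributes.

Candidate key of the original relation: {A, B}.
Within {A, B, C, D, E}: {D}⁺ ∩ {A, B, C, D, E} = {D, E}, not the whole set, so D --> E violates BCNF; decompose into {D, E} and {A, B, C, D}.
{D, E} has no BCNF violation.
Within {A, B, C, D}: {C}⁺ ∩ {A, B, C, D} = {C, D}, not the whole set, so C --> D violates BCNF; decompose into {C, D} and {A, B, C}.
{C, D} has no BCNF violation.
{A, B, C} has no BCNF violation.

{A, B, C}; {C, D}; {D, E}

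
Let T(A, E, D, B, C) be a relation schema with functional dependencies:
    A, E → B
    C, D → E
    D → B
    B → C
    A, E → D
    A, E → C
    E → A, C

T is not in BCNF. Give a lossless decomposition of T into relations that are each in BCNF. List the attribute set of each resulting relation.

Candidate keys of the original relation: {D}, {E}.
In {A, B, C, D, E}, {B} is not a superkey ({B}⁺ restricted to this set is {B, C}), so split on B → C into {B, C} and {A, B, D, E}.
{B, C}: every determinant is a superkey — BCNF.
{A, B, D, E}: every determinant is a superkey — BCNF.

{A, B, D, E}; {B, C}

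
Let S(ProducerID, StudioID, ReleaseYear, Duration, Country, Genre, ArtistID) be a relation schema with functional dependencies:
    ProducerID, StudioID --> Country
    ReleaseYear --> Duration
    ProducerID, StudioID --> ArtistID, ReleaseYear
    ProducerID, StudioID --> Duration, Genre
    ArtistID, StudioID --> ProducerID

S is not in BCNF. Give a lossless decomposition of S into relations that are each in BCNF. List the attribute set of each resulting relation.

Candidate keys of the original relation: {ArtistID, StudioID}, {ProducerID, StudioID}.
In {ArtistID, Country, Duration, Genre, ProducerID, ReleaseYear, StudioID}, {ReleaseYear} is not a superkey ({ReleaseYear}⁺ restricted to this set is {Duration, ReleaseYear}), so split on ReleaseYear --> Duration into {Duration, ReleaseYear} and {ArtistID, Country, Genre, ProducerID, ReleaseYear, StudioID}.
{Duration, ReleaseYear} has no BCNF violation.
{ArtistID, Country, Genre, ProducerID, ReleaseYear, StudioID} has no BCNF violation.

{ArtistID, Country, Genre, ProducerID, ReleaseYear, StudioID}; {Duration, ReleaseYear}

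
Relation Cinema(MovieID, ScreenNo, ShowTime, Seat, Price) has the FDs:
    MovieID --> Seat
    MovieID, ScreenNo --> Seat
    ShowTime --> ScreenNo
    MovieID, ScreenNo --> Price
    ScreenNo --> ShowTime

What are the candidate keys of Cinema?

{MovieID, ScreenNo}, {MovieID, ShowTime}

{MovieID} never appears on the right of any FD, so every key must include it.
{MovieID, ScreenNo} is a candidate key since {MovieID, ScreenNo}⁺ = {MovieID, Price, ScreenNo, Seat, ShowTime} covers every attribute.
{MovieID, ShowTime} is a candidate key since {MovieID, ShowTime}⁺ = {MovieID, Price, ScreenNo, Seat, ShowTime} covers every attribute.
Any other superkey properly contains one of these, so there are no further candidate keys.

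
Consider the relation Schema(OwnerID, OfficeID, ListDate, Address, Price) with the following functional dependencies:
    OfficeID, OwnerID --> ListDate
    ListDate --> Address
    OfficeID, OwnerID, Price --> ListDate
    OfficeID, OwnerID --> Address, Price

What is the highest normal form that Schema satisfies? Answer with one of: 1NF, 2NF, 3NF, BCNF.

Candidate key: {OfficeID, OwnerID}. Prime attributes: {OfficeID, OwnerID}.
ListDate --> Address breaks BCNF: {ListDate}⁺ = {Address, ListDate}, so {ListDate} is not a superkey.
Because {Address} is non-prime and the left side of ListDate --> Address is not a superkey, the relation is not in 3NF.
No proper subset of a key has a non-prime attribute in its closure, so there is no partial dependency; 2NF holds.

2NF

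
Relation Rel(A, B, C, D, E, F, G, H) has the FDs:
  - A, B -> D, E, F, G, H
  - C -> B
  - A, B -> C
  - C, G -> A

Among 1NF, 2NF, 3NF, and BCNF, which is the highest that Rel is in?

3NF

Candidate keys: {A, B}, {A, C}, {C, G}. Prime attributes: {A, B, C, G}.
For C -> B we have {C}⁺ = {B, C}; {C} is not a superkey, so BCNF fails.
Its right-hand attributes {B} are all prime, as are those of every other non-superkey FD — the relation is in 3NF.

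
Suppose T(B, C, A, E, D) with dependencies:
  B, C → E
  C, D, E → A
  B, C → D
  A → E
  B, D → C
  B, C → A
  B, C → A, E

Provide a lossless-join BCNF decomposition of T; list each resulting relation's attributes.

{A, C, D}; {A, E}; {B, C, D, E}

Candidate keys of the original relation: {B, C}, {B, D}.
In {A, B, C, D, E}, {C, D, E} is not a superkey ({C, D, E}⁺ restricted to this set is {A, C, D, E}), so split on C, D, E → A into {A, C, D, E} and {B, C, D, E}.
In {A, C, D, E}, {A} is not a superkey ({A}⁺ restricted to this set is {A, E}), so split on A → E into {A, E} and {A, C, D}.
{A, E} is in BCNF.
{A, C, D} is in BCNF.
{B, C, D, E} is in BCNF.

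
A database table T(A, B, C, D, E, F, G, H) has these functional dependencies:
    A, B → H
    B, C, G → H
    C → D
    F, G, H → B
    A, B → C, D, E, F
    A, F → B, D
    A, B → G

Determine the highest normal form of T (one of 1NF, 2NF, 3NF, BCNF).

2NF

Candidate keys: {A, B}, {A, F}. Prime attributes: {A, B, F}.
B, C, G → H: {B, C, G}⁺ = {B, C, D, G, H}, which is not all of the attributes, so the left side is not a superkey — BCNF is violated.
B, C, G → H has non-prime {H} on the right and a non-superkey on the left, so 3NF fails.
No proper subset of a key has a non-prime attribute in its closure, so there is no partial dependency; 2NF holds.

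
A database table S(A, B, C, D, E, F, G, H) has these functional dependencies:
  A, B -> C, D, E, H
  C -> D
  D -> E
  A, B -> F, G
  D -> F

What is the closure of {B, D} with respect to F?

Start with {B, D}.
D -> E applies; add {E} → now {B, D, E}.
D -> F applies; add {F} → now {B, D, E, F}.
No further FD applies.

{B, D, E, F}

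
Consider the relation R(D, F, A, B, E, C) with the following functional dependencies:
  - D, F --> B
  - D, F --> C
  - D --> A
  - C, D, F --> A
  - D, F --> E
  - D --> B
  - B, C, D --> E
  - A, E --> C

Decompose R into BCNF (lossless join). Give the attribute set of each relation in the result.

Candidate key of the original relation: {D, F}.
Within {A, B, C, D, E, F}: {D}⁺ ∩ {A, B, C, D, E, F} = {A, B, D}, not the whole set, so D --> A, B violates BCNF; decompose into {A, B, D} and {C, D, E, F}.
{A, B, D} has no BCNF violation.
Within {C, D, E, F}: {C, D}⁺ ∩ {C, D, E, F} = {C, D, E}, not the whole set, so C, D --> E violates BCNF; decompose into {C, D, E} and {C, D, F}.
{C, D, E} has no BCNF violation.
{C, D, F} has no BCNF violation.

{A, B, D}; {C, D, E}; {C, D, F}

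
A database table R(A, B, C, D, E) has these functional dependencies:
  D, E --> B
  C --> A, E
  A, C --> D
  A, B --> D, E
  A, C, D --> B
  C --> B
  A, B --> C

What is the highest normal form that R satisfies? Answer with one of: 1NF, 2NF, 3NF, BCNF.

3NF

Candidate keys: {A, B}, {A, D, E}, {C}. Prime attributes: {A, B, C, D, E}.
For D, E --> B we have {D, E}⁺ = {B, D, E}; {D, E} is not a superkey, so BCNF fails.
Its right-hand attributes {B} are all prime, as are those of every other non-superkey FD — the relation is in 3NF.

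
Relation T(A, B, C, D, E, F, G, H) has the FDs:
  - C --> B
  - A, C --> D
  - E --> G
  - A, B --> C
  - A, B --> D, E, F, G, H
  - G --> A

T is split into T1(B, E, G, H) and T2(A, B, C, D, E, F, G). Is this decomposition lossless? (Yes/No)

Yes

Common attributes: {B, E, G}; their closure is {A, B, C, D, E, F, G, H}.
This includes all of T1, so the common attributes are a superkey of T1 — the join is lossless.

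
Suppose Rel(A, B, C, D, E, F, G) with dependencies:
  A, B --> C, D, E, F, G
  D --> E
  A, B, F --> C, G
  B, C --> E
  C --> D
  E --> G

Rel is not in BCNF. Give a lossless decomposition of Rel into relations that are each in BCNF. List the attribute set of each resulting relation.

{A, B, C, F}; {C, D}; {D, E}; {E, G}

Candidate key of the original relation: {A, B}.
In {A, B, C, D, E, F, G}, {D} is not a superkey ({D}⁺ restricted to this set is {D, E, G}), so split on D --> E, G into {D, E, G} and {A, B, C, D, F}.
In {D, E, G}, {E} is not a superkey ({E}⁺ restricted to this set is {E, G}), so split on E --> G into {E, G} and {D, E}.
{E, G}: every determinant is a superkey — BCNF.
{D, E}: every determinant is a superkey — BCNF.
In {A, B, C, D, F}, {B, C} is not a superkey ({B, C}⁺ restricted to this set is {B, C, D}), so split on B, C --> D into {B, C, D} and {A, B, C, F}.
In {B, C, D}, {C} is not a superkey ({C}⁺ restricted to this set is {C, D}), so split on C --> D into {C, D} and {B, C}.
{C, D}: every determinant is a superkey — BCNF.
{B, C}: every determinant is a superkey — BCNF.
{A, B, C, F}: every determinant is a superkey — BCNF.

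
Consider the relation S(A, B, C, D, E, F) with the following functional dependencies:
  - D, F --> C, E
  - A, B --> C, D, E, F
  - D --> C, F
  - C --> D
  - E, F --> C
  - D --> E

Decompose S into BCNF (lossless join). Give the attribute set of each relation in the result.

{A, B, D}; {C, D, E, F}

Candidate key of the original relation: {A, B}.
Within {A, B, C, D, E, F}: {D, F}⁺ ∩ {A, B, C, D, E, F} = {C, D, E, F}, not the whole set, so D, F --> C, E violates BCNF; decompose into {C, D, E, F} and {A, B, D, F}.
{C, D, E, F} is in BCNF.
Within {A, B, D, F}: {D}⁺ ∩ {A, B, D, F} = {D, F}, not the whole set, so D --> F violates BCNF; decompose into {D, F} and {A, B, D}.
{D, F} is in BCNF.
{A, B, D} is in BCNF.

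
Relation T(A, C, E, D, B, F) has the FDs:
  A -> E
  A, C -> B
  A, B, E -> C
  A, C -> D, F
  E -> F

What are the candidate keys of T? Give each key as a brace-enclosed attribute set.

No FD produces {A}, so it must be in every candidate key.
{A, B}⁺ = {A, B, C, D, E, F}, which is every attribute, so {A, B} is a candidate key.
{A, C}⁺ = {A, B, C, D, E, F}, which is every attribute, so {A, C} is a candidate key.
No proper subset of any of these is a key, and no other minimal superkey exists.

{A, B}, {A, C}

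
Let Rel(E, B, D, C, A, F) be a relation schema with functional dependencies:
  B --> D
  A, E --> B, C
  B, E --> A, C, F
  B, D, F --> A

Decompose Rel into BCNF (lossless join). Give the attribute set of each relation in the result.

{A, B, F}; {B, C, E, F}; {B, D}

Candidate keys of the original relation: {A, E}, {B, E}.
In {A, B, C, D, E, F}, {B} is not a superkey ({B}⁺ restricted to this set is {B, D}), so split on B --> D into {B, D} and {A, B, C, E, F}.
{B, D} has no BCNF violation.
In {A, B, C, E, F}, {B, F} is not a superkey ({B, F}⁺ restricted to this set is {A, B, F}), so split on B, F --> A into {A, B, F} and {B, C, E, F}.
{A, B, F} has no BCNF violation.
{B, C, E, F} has no BCNF violation.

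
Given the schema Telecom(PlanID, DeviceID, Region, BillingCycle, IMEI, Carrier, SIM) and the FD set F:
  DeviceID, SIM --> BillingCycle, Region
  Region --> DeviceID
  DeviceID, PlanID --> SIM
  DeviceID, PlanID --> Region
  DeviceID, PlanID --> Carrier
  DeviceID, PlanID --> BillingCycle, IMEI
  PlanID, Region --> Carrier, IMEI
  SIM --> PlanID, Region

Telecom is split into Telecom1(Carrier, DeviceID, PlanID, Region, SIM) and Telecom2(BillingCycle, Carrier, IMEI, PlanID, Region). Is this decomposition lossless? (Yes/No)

Common attributes: {Carrier, PlanID, Region}; their closure is {BillingCycle, Carrier, DeviceID, IMEI, PlanID, Region, SIM}.
Since Telecom1 ⊆ {BillingCycle, Carrier, DeviceID, IMEI, PlanID, Region, SIM}, the intersection is a superkey of Telecom1; the decomposition is lossless.

Yes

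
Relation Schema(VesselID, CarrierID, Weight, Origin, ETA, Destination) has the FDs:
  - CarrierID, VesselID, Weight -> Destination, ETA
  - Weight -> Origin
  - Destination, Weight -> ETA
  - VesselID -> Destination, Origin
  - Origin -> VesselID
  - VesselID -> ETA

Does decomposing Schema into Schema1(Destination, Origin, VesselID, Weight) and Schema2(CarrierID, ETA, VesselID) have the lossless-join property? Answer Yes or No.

No

Common attributes: {VesselID}; their closure is {Destination, ETA, Origin, VesselID}.
The closure covers neither Schema1 nor Schema2 entirely; the join is not lossless.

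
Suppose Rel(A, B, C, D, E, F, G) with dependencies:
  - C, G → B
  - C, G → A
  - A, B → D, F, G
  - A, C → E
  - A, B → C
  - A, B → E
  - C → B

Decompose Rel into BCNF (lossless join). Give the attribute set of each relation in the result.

{A, C, D, E, F, G}; {B, C}

Candidate keys of the original relation: {A, B}, {A, C}, {C, G}.
{A, B, C, D, E, F, G}: {C} determines {B, C} here but is not a superkey — split on C → B, giving {B, C} and {A, C, D, E, F, G}.
{B, C}: every determinant is a superkey — BCNF.
{A, C, D, E, F, G}: every determinant is a superkey — BCNF.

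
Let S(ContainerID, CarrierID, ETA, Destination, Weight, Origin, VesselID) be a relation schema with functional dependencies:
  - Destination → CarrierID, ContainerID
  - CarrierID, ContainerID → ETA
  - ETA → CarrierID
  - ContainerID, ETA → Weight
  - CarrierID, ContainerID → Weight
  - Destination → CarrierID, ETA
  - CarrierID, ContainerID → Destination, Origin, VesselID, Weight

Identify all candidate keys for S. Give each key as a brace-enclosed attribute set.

{CarrierID, ContainerID}, {ContainerID, ETA}, {Destination}

Closure of {Destination} is {CarrierID, ContainerID, Destination, ETA, Origin, VesselID, Weight}, the whole schema; {Destination} is a candidate key.
Closure of {CarrierID, ContainerID} is {CarrierID, ContainerID, Destination, ETA, Origin, VesselID, Weight}, the whole schema; {CarrierID, ContainerID} is a candidate key.
Closure of {ContainerID, ETA} is {CarrierID, ContainerID, Destination, ETA, Origin, VesselID, Weight}, the whole schema; {ContainerID, ETA} is a candidate key.
These are minimal and exhaustive — every other superkey contains one of them.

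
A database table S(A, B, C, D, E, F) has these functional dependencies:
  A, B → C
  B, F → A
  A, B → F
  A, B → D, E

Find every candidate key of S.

{A, B}, {B, F}

Attributes never on any right-hand side: {B} — every candidate key must contain it.
Closure of {A, B} is {A, B, C, D, E, F}, the whole schema; {A, B} is a candidate key.
Closure of {B, F} is {A, B, C, D, E, F}, the whole schema; {B, F} is a candidate key.
These are minimal and exhaustive — every other superkey contains one of them.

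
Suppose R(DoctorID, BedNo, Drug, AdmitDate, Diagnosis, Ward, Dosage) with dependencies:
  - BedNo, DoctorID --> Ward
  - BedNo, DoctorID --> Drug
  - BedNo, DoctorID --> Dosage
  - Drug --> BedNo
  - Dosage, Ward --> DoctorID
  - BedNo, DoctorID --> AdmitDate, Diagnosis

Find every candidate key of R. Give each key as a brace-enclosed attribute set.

{BedNo, DoctorID}, {BedNo, Dosage, Ward}, {DoctorID, Drug}, {Dosage, Drug, Ward}

{BedNo, DoctorID}⁺ = {AdmitDate, BedNo, Diagnosis, DoctorID, Dosage, Drug, Ward}, which is every attribute, so {BedNo, DoctorID} is a candidate key.
{DoctorID, Drug}⁺ = {AdmitDate, BedNo, Diagnosis, DoctorID, Dosage, Drug, Ward}, which is every attribute, so {DoctorID, Drug} is a candidate key.
{BedNo, Dosage, Ward}⁺ = {AdmitDate, BedNo, Diagnosis, DoctorID, Dosage, Drug, Ward}, which is every attribute, so {BedNo, Dosage, Ward} is a candidate key.
{Dosage, Drug, Ward}⁺ = {AdmitDate, BedNo, Diagnosis, DoctorID, Dosage, Drug, Ward}, which is every attribute, so {Dosage, Drug, Ward} is a candidate key.
These are minimal and exhaustive — every other superkey contains one of them.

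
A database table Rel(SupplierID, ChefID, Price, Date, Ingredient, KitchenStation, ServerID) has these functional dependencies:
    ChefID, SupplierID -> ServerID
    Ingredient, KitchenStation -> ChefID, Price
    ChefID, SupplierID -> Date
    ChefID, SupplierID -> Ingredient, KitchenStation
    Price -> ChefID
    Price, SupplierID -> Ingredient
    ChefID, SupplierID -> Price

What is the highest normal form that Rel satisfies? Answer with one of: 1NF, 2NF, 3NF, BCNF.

3NF

Candidate keys: {ChefID, SupplierID}, {Ingredient, KitchenStation, SupplierID}, {Price, SupplierID}. Prime attributes: {ChefID, Ingredient, KitchenStation, Price, SupplierID}.
Ingredient, KitchenStation -> ChefID, Price breaks BCNF: {Ingredient, KitchenStation}⁺ = {ChefID, Ingredient, KitchenStation, Price}, so {Ingredient, KitchenStation} is not a superkey.
Since {ChefID, Price} ⊆ prime attributes and every other non-superkey FD also has a prime right side, the schema is in 3NF.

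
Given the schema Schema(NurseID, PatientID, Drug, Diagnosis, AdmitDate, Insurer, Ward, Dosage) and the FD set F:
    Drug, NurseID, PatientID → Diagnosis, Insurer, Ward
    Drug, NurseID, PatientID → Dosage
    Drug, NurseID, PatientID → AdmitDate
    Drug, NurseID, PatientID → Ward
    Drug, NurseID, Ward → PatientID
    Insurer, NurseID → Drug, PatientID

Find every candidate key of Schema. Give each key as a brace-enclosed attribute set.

No FD produces {NurseID}, so it must be in every candidate key.
Closure of {Insurer, NurseID} is {AdmitDate, Diagnosis, Dosage, Drug, Insurer, NurseID, PatientID, Ward}, the whole schema; {Insurer, NurseID} is a candidate key.
Closure of {Drug, NurseID, PatientID} is {AdmitDate, Diagnosis, Dosage, Drug, Insurer, NurseID, PatientID, Ward}, the whole schema; {Drug, NurseID, PatientID} is a candidate key.
Closure of {Drug, NurseID, Ward} is {AdmitDate, Diagnosis, Dosage, Drug, Insurer, NurseID, PatientID, Ward}, the whole schema; {Drug, NurseID, Ward} is a candidate key.
Any other superkey properly contains one of these, so there are no further candidate keys.

{Drug, NurseID, PatientID}, {Drug, NurseID, Ward}, {Insurer, NurseID}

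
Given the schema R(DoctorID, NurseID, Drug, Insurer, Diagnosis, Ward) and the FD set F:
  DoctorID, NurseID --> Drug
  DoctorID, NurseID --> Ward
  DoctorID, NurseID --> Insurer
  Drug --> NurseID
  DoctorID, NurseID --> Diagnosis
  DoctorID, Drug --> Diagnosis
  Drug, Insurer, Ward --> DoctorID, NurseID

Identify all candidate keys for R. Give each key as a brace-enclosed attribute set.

{DoctorID, Drug}, {DoctorID, NurseID}, {Drug, Insurer, Ward}

{DoctorID, Drug} is a candidate key since {DoctorID, Drug}⁺ = {Diagnosis, DoctorID, Drug, Insurer, NurseID, Ward} covers every attribute.
{DoctorID, NurseID} is a candidate key since {DoctorID, NurseID}⁺ = {Diagnosis, DoctorID, Drug, Insurer, NurseID, Ward} covers every attribute.
{Drug, Insurer, Ward} is a candidate key since {Drug, Insurer, Ward}⁺ = {Diagnosis, DoctorID, Drug, Insurer, NurseID, Ward} covers every attribute.
Any other superkey properly contains one of these, so there are no further candidate keys.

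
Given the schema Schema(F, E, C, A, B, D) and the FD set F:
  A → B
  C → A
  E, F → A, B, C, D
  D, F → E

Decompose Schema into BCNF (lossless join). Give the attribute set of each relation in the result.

{A, B}; {A, C}; {C, D, E, F}

Candidate keys of the original relation: {D, F}, {E, F}.
Within {A, B, C, D, E, F}: {A}⁺ ∩ {A, B, C, D, E, F} = {A, B}, not the whole set, so A → B violates BCNF; decompose into {A, B} and {A, C, D, E, F}.
{A, B}: every determinant is a superkey — BCNF.
Within {A, C, D, E, F}: {C}⁺ ∩ {A, C, D, E, F} = {A, C}, not the whole set, so C → A violates BCNF; decompose into {A, C} and {C, D, E, F}.
{A, C}: every determinant is a superkey — BCNF.
{C, D, E, F}: every determinant is a superkey — BCNF.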